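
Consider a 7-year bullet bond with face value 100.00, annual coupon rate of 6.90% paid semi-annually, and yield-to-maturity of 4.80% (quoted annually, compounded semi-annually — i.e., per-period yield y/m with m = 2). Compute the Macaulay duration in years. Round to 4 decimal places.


Coupon per period c = face * coupon_rate / m = 3.450000
Periods per year m = 2; per-period yield y/m = 0.024000
Number of cashflows N = 14
Cashflows (t years, CF_t, discount factor 1/(1+y/m)^(m*t), PV):
  t = 0.5000: CF_t = 3.450000, DF = 0.976562, PV = 3.369141
  t = 1.0000: CF_t = 3.450000, DF = 0.953674, PV = 3.290176
  t = 1.5000: CF_t = 3.450000, DF = 0.931323, PV = 3.213063
  t = 2.0000: CF_t = 3.450000, DF = 0.909495, PV = 3.137757
  t = 2.5000: CF_t = 3.450000, DF = 0.888178, PV = 3.064216
  t = 3.0000: CF_t = 3.450000, DF = 0.867362, PV = 2.992398
  t = 3.5000: CF_t = 3.450000, DF = 0.847033, PV = 2.922264
  t = 4.0000: CF_t = 3.450000, DF = 0.827181, PV = 2.853773
  t = 4.5000: CF_t = 3.450000, DF = 0.807794, PV = 2.786888
  t = 5.0000: CF_t = 3.450000, DF = 0.788861, PV = 2.721570
  t = 5.5000: CF_t = 3.450000, DF = 0.770372, PV = 2.657783
  t = 6.0000: CF_t = 3.450000, DF = 0.752316, PV = 2.595492
  t = 6.5000: CF_t = 3.450000, DF = 0.734684, PV = 2.534660
  t = 7.0000: CF_t = 103.450000, DF = 0.717465, PV = 74.221735
Price P = sum_t PV_t = 112.360914
Macaulay numerator sum_t t * PV_t:
  t * PV_t at t = 0.5000: 1.684570
  t * PV_t at t = 1.0000: 3.290176
  t * PV_t at t = 1.5000: 4.819594
  t * PV_t at t = 2.0000: 6.275513
  t * PV_t at t = 2.5000: 7.660539
  t * PV_t at t = 3.0000: 8.977194
  t * PV_t at t = 3.5000: 10.227923
  t * PV_t at t = 4.0000: 11.415092
  t * PV_t at t = 4.5000: 12.540995
  t * PV_t at t = 5.0000: 13.607851
  t * PV_t at t = 5.5000: 14.617808
  t * PV_t at t = 6.0000: 15.572949
  t * PV_t at t = 6.5000: 16.475288
  t * PV_t at t = 7.0000: 519.552145
Macaulay duration D = (sum_t t * PV_t) / P = 646.717639 / 112.360914 = 5.755717

Answer: Macaulay duration = 5.7557 years


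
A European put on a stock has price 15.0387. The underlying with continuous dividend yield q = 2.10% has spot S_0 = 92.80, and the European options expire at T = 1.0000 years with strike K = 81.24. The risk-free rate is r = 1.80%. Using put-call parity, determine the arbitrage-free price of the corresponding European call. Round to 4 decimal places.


Answer: Call price = 26.1195

Derivation:
Put-call parity: C - P = S_0 * exp(-qT) - K * exp(-rT).
S_0 * exp(-qT) = 92.8000 * 0.97921896 = 90.87151991
K * exp(-rT) = 81.2400 * 0.98216103 = 79.79076227
C = P + S*exp(-qT) - K*exp(-rT)
C = 15.0387 + 90.87151991 - 79.79076227 = 26.1195


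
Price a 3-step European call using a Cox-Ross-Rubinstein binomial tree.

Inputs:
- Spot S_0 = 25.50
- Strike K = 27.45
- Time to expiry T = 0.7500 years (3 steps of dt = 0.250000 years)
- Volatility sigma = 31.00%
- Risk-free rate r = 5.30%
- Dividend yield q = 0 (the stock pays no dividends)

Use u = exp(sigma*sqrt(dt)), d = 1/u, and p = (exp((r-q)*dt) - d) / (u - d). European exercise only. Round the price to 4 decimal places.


Answer: Price = V(0,0) = 2.4642

Derivation:
dt = T/N = 0.250000
u = exp(sigma*sqrt(dt)) = 1.167658; d = 1/u = 0.856415
p = (exp((r-q)*dt) - d) / (u - d) = 0.504182
Discount per step: exp(-r*dt) = 0.986837
Stock lattice S(k, i) with i counting down-moves:
  k=0: S(0,0) = 25.5000
  k=1: S(1,0) = 29.7753; S(1,1) = 21.8386
  k=2: S(2,0) = 34.7673; S(2,1) = 25.5000; S(2,2) = 18.7029
  k=3: S(3,0) = 40.5964; S(3,1) = 29.7753; S(3,2) = 21.8386; S(3,3) = 16.0174
Terminal payoffs V(N, i) = max(S_T - K, 0):
  V(3,0) = 13.146362; V(3,1) = 2.325278; V(3,2) = 0.000000; V(3,3) = 0.000000
Backward induction: V(k, i) = exp(-r*dt) * [p * V(k+1, i) + (1-p) * V(k+1, i+1)].
  V(2,0) = exp(-r*dt) * [p*13.146362 + (1-p)*2.325278] = 7.678654
  V(2,1) = exp(-r*dt) * [p*2.325278 + (1-p)*0.000000] = 1.156932
  V(2,2) = exp(-r*dt) * [p*0.000000 + (1-p)*0.000000] = 0.000000
  V(1,0) = exp(-r*dt) * [p*7.678654 + (1-p)*1.156932] = 4.386558
  V(1,1) = exp(-r*dt) * [p*1.156932 + (1-p)*0.000000] = 0.575626
  V(0,0) = exp(-r*dt) * [p*4.386558 + (1-p)*0.575626] = 2.464162


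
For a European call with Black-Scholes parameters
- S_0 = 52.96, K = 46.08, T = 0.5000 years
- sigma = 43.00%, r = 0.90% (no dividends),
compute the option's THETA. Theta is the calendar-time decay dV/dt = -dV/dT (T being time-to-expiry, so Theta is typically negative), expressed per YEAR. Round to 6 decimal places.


d1 = 0.6244999203; d2 = 0.3204440044
phi(d1) = 0.3282635102; exp(-qT) = 1.0000000000; exp(-rT) = 0.9955101098
Theta = -S*exp(-qT)*phi(d1)*sigma/(2*sqrt(T)) - r*K*exp(-rT)*N(d2) + q*S*exp(-qT)*N(d1)
N(d1) = 0.7338503387; N(d2) = 0.6256841140; sqrt(T) = 0.7071067812
Term 1 = -52.9600 * 1.0000000000 * 0.3282635102 * 0.4300 / (2 * 0.7071067812) = -5.2859620809
Term 2 = -0.0090 * 46.0800 * 0.9955101098 * 0.6256841140 = -0.2583186624
Term 3 = 0 (no dividend yield, q = 0)
Theta = -5.2859620809 + (-0.2583186624) + (0.0000000000) = -5.544281

Answer: Theta = -5.544281


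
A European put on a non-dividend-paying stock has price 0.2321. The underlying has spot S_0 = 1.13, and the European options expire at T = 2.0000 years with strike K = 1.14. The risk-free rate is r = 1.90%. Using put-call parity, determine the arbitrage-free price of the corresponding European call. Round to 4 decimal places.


Answer: Call price = 0.2646

Derivation:
Put-call parity: C - P = S_0 * exp(-qT) - K * exp(-rT).
S_0 * exp(-qT) = 1.1300 * 1.00000000 = 1.13000000
K * exp(-rT) = 1.1400 * 0.96271294 = 1.09749275
C = P + S*exp(-qT) - K*exp(-rT)
C = 0.2321 + 1.13000000 - 1.09749275 = 0.2646


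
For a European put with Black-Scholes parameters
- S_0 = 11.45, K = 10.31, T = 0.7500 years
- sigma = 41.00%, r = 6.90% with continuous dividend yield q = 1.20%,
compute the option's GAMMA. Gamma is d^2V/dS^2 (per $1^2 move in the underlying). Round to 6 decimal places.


Answer: Gamma = 0.081554

Derivation:
d1 = 0.5932990267; d2 = 0.2382286112
phi(d1) = 0.3345595458; exp(-qT) = 0.9910403788; exp(-rT) = 0.9495662287
Gamma = exp(-qT) * phi(d1) / (S * sigma * sqrt(T)) = 0.9910403788 * 0.3345595458 / (11.4500 * 0.4100 * 0.8660254038) = 0.081554


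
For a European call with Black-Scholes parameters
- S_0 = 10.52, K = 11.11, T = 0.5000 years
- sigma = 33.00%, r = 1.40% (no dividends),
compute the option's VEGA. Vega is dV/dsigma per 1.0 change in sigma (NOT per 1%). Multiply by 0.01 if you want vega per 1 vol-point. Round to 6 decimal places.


Answer: Vega = 2.956382

Derivation:
d1 = -0.0871772509; d2 = -0.3205224887
phi(d1) = 0.3974292017; exp(-qT) = 1.0000000000; exp(-rT) = 0.9930244429
Vega = S * exp(-qT) * phi(d1) * sqrt(T) = 10.5200 * 1.0000000000 * 0.3974292017 * 0.7071067812 = 2.956382


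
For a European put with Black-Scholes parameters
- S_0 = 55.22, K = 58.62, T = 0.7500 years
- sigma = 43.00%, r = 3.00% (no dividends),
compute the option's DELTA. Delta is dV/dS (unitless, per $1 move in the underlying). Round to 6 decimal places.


Answer: Delta = -0.465668

Derivation:
d1 = 0.0861642140; d2 = -0.2862267097
phi(d1) = 0.3974640978; exp(-qT) = 1.0000000000; exp(-rT) = 0.9777512372
N(-d1) = 0.4656679390
Delta = -exp(-qT) * N(-d1) = -1.0000000000 * 0.4656679390 = -0.465668


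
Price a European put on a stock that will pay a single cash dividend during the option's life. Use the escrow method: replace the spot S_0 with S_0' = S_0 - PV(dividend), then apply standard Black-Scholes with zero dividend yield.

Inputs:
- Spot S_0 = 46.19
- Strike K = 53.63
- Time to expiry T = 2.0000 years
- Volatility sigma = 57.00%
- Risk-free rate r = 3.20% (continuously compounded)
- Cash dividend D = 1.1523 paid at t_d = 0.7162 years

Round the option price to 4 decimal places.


Answer: Price = 17.6815

Derivation:
PV(D) = D * exp(-r * t_d) = 1.1523 * 0.97734223 = 1.12619145
S_0' = S_0 - PV(D) = 46.1900 - 1.12619145 = 45.06380855
d1 = (ln(S_0'/K) + (r + sigma^2/2)*T) / (sigma*sqrt(T)) = 0.26655549
d2 = d1 - sigma*sqrt(T) = -0.53954624
exp(-rT) = 0.93800500
N(-d1) = 0.39490572; N(-d2) = 0.70524500
P = K * exp(-rT) * N(-d2) - S_0' * N(-d1) = 53.6300 * 0.93800500 * 0.70524500 - 45.06380855 * 0.39490572 = 17.6815


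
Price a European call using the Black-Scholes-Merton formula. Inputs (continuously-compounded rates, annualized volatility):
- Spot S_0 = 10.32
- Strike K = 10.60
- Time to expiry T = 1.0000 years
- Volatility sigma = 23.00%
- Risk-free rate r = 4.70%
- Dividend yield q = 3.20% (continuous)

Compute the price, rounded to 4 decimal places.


d1 = (ln(S/K) + (r - q + 0.5*sigma^2) * T) / (sigma * sqrt(T)) = 0.06382504
d2 = d1 - sigma * sqrt(T) = -0.16617496
exp(-rT) = 0.95408740; exp(-qT) = 0.96850658
C = S_0 * exp(-qT) * N(d1) - K * exp(-rT) * N(d2)
N(d1) = 0.52544523; N(d2) = 0.43400963
C = 10.3200 * 0.96850658 * 0.52544523 - 10.6000 * 0.95408740 * 0.43400963 = 0.8625

Answer: Price = 0.8625


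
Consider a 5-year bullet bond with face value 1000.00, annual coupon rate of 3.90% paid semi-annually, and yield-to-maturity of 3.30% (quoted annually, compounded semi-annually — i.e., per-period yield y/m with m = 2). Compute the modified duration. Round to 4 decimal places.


Coupon per period c = face * coupon_rate / m = 19.500000
Periods per year m = 2; per-period yield y/m = 0.016500
Number of cashflows N = 10
Cashflows (t years, CF_t, discount factor 1/(1+y/m)^(m*t), PV):
  t = 0.5000: CF_t = 19.500000, DF = 0.983768, PV = 19.183473
  t = 1.0000: CF_t = 19.500000, DF = 0.967799, PV = 18.872083
  t = 1.5000: CF_t = 19.500000, DF = 0.952090, PV = 18.565748
  t = 2.0000: CF_t = 19.500000, DF = 0.936635, PV = 18.264386
  t = 2.5000: CF_t = 19.500000, DF = 0.921432, PV = 17.967915
  t = 3.0000: CF_t = 19.500000, DF = 0.906475, PV = 17.676257
  t = 3.5000: CF_t = 19.500000, DF = 0.891761, PV = 17.389333
  t = 4.0000: CF_t = 19.500000, DF = 0.877285, PV = 17.107067
  t = 4.5000: CF_t = 19.500000, DF = 0.863045, PV = 16.829382
  t = 5.0000: CF_t = 1019.500000, DF = 0.849036, PV = 865.592332
Price P = sum_t PV_t = 1027.447977
First compute Macaulay numerator sum_t t * PV_t:
  t * PV_t at t = 0.5000: 9.591736
  t * PV_t at t = 1.0000: 18.872083
  t * PV_t at t = 1.5000: 27.848623
  t * PV_t at t = 2.0000: 36.528772
  t * PV_t at t = 2.5000: 44.919789
  t * PV_t at t = 3.0000: 53.028772
  t * PV_t at t = 3.5000: 60.862666
  t * PV_t at t = 4.0000: 68.428267
  t * PV_t at t = 4.5000: 75.732218
  t * PV_t at t = 5.0000: 4327.961659
Macaulay duration D = 4723.774585 / 1027.447977 = 4.597580
Modified duration = D / (1 + y/m) = 4.597580 / (1 + 0.016500) = 4.522952

Answer: Modified duration = 4.5230


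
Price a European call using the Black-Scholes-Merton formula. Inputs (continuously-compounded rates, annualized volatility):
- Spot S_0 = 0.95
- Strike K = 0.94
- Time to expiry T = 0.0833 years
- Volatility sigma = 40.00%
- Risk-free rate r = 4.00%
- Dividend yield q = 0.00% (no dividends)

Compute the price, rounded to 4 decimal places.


d1 = (ln(S/K) + (r - q + 0.5*sigma^2) * T) / (sigma * sqrt(T)) = 0.17824731
d2 = d1 - sigma * sqrt(T) = 0.06280035
exp(-rT) = 0.99667354; exp(-qT) = 1.00000000
C = S_0 * exp(-qT) * N(d1) - K * exp(-rT) * N(d2)
N(d1) = 0.57073562; N(d2) = 0.52503726
C = 0.9500 * 1.00000000 * 0.57073562 - 0.9400 * 0.99667354 * 0.52503726 = 0.0503

Answer: Price = 0.0503


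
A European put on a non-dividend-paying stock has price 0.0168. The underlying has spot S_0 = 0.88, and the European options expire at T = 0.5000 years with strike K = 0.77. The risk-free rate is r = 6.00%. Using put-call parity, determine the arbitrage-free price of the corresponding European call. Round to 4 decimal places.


Answer: Call price = 0.1496

Derivation:
Put-call parity: C - P = S_0 * exp(-qT) - K * exp(-rT).
S_0 * exp(-qT) = 0.8800 * 1.00000000 = 0.88000000
K * exp(-rT) = 0.7700 * 0.97044553 = 0.74724306
C = P + S*exp(-qT) - K*exp(-rT)
C = 0.0168 + 0.88000000 - 0.74724306 = 0.1496


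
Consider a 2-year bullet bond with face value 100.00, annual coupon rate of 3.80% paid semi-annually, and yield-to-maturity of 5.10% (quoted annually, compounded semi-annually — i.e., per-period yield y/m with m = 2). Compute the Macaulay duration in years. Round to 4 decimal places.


Coupon per period c = face * coupon_rate / m = 1.900000
Periods per year m = 2; per-period yield y/m = 0.025500
Number of cashflows N = 4
Cashflows (t years, CF_t, discount factor 1/(1+y/m)^(m*t), PV):
  t = 0.5000: CF_t = 1.900000, DF = 0.975134, PV = 1.852755
  t = 1.0000: CF_t = 1.900000, DF = 0.950886, PV = 1.806684
  t = 1.5000: CF_t = 1.900000, DF = 0.927242, PV = 1.761759
  t = 2.0000: CF_t = 101.900000, DF = 0.904185, PV = 92.136461
Price P = sum_t PV_t = 97.557659
Macaulay numerator sum_t t * PV_t:
  t * PV_t at t = 0.5000: 0.926377
  t * PV_t at t = 1.0000: 1.806684
  t * PV_t at t = 1.5000: 2.642639
  t * PV_t at t = 2.0000: 184.272921
Macaulay duration D = (sum_t t * PV_t) / P = 189.648622 / 97.557659 = 1.943964

Answer: Macaulay duration = 1.9440 years


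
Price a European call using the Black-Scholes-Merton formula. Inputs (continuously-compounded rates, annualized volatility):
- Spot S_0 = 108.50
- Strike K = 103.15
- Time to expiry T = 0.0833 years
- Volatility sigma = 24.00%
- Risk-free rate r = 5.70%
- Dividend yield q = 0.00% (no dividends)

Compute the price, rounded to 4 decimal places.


Answer: Price = 6.7193

Derivation:
d1 = (ln(S/K) + (r - q + 0.5*sigma^2) * T) / (sigma * sqrt(T)) = 0.83318312
d2 = d1 - sigma * sqrt(T) = 0.76391494
exp(-rT) = 0.99526315; exp(-qT) = 1.00000000
C = S_0 * exp(-qT) * N(d1) - K * exp(-rT) * N(d2)
N(d1) = 0.79762927; N(d2) = 0.77754103
C = 108.5000 * 1.00000000 * 0.79762927 - 103.1500 * 0.99526315 * 0.77754103 = 6.7193


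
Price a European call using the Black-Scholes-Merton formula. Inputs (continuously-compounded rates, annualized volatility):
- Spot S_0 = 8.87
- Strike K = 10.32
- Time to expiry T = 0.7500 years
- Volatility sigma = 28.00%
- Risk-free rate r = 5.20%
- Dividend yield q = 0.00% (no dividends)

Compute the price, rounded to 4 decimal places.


Answer: Price = 0.4744

Derivation:
d1 = (ln(S/K) + (r - q + 0.5*sigma^2) * T) / (sigma * sqrt(T)) = -0.34232320
d2 = d1 - sigma * sqrt(T) = -0.58481031
exp(-rT) = 0.96175071; exp(-qT) = 1.00000000
C = S_0 * exp(-qT) * N(d1) - K * exp(-rT) * N(d2)
N(d1) = 0.36605384; N(d2) = 0.27933764
C = 8.8700 * 1.00000000 * 0.36605384 - 10.3200 * 0.96175071 * 0.27933764 = 0.4744


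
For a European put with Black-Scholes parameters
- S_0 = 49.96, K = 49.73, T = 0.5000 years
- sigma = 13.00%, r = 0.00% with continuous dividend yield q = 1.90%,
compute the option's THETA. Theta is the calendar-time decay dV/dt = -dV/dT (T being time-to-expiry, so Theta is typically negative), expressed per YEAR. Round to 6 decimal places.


Answer: Theta = -2.287608

Derivation:
d1 = -0.0071873322; d2 = -0.0991112137
phi(d1) = 0.3989319763; exp(-qT) = 0.9905449824; exp(-rT) = 1.0000000000
Theta = -S*exp(-qT)*phi(d1)*sigma/(2*sqrt(T)) + r*K*exp(-rT)*N(-d2) - q*S*exp(-qT)*N(-d1)
N(-d1) = 0.5028673060; N(-d2) = 0.5394750157; sqrt(T) = 0.7071067812
Term 1 = -49.9600 * 0.9905449824 * 0.3989319763 * 0.1300 / (2 * 0.7071067812) = -1.8147793758
Term 2 = 0.0000 * 49.7300 * 1.0000000000 * 0.5394750157 = 0.0000000000
Term 3 = -0.0190 * 49.9600 * 0.9905449824 * 0.5028673060 = -0.4728284868
Theta = -1.8147793758 + (0.0000000000) + (-0.4728284868) = -2.287608


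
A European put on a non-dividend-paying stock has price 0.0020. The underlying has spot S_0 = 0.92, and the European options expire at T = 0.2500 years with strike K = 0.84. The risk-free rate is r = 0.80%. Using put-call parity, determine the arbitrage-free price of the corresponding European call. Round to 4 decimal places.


Put-call parity: C - P = S_0 * exp(-qT) - K * exp(-rT).
S_0 * exp(-qT) = 0.9200 * 1.00000000 = 0.92000000
K * exp(-rT) = 0.8400 * 0.99800200 = 0.83832168
C = P + S*exp(-qT) - K*exp(-rT)
C = 0.0020 + 0.92000000 - 0.83832168 = 0.0837

Answer: Call price = 0.0837


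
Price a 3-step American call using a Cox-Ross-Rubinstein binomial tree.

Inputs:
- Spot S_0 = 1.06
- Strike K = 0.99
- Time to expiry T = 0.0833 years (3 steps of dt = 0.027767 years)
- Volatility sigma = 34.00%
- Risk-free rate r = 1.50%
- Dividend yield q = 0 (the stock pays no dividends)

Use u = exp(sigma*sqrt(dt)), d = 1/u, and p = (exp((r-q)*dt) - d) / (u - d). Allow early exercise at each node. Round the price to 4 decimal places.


Answer: Price = V(0,0) = 0.0839

Derivation:
dt = T/N = 0.027767
u = exp(sigma*sqrt(dt)) = 1.058291; d = 1/u = 0.944920
p = (exp((r-q)*dt) - d) / (u - d) = 0.489514
Discount per step: exp(-r*dt) = 0.999584
Stock lattice S(k, i) with i counting down-moves:
  k=0: S(0,0) = 1.0600
  k=1: S(1,0) = 1.1218; S(1,1) = 1.0016
  k=2: S(2,0) = 1.1872; S(2,1) = 1.0600; S(2,2) = 0.9464
  k=3: S(3,0) = 1.2564; S(3,1) = 1.1218; S(3,2) = 1.0016; S(3,3) = 0.8943
Terminal payoffs V(N, i) = max(S_T - K, 0):
  V(3,0) = 0.266380; V(3,1) = 0.131788; V(3,2) = 0.011615; V(3,3) = 0.000000
Backward induction: V(k, i) = exp(-r*dt) * [p * V(k+1, i) + (1-p) * V(k+1, i+1)]; then take max(V_cont, immediate exercise) for American.
  V(2,0) = exp(-r*dt) * [p*0.266380 + (1-p)*0.131788] = 0.197591; exercise = 0.197179; V(2,0) = max -> 0.197591
  V(2,1) = exp(-r*dt) * [p*0.131788 + (1-p)*0.011615] = 0.070412; exercise = 0.070000; V(2,1) = max -> 0.070412
  V(2,2) = exp(-r*dt) * [p*0.011615 + (1-p)*0.000000] = 0.005683; exercise = 0.000000; V(2,2) = max -> 0.005683
  V(1,0) = exp(-r*dt) * [p*0.197591 + (1-p)*0.070412] = 0.132613; exercise = 0.131788; V(1,0) = max -> 0.132613
  V(1,1) = exp(-r*dt) * [p*0.070412 + (1-p)*0.005683] = 0.037353; exercise = 0.011615; V(1,1) = max -> 0.037353
  V(0,0) = exp(-r*dt) * [p*0.132613 + (1-p)*0.037353] = 0.083949; exercise = 0.070000; V(0,0) = max -> 0.083949


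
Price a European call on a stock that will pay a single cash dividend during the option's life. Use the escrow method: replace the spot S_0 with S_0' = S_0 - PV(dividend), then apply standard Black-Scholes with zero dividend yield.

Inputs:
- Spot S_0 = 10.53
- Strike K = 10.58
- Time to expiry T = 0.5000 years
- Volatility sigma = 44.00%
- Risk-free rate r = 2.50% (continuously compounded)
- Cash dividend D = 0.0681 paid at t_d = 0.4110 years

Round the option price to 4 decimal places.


PV(D) = D * exp(-r * t_d) = 0.0681 * 0.98977761 = 0.06740386
S_0' = S_0 - PV(D) = 10.5300 - 0.06740386 = 10.46259614
d1 = (ln(S_0'/K) + (r + sigma^2/2)*T) / (sigma*sqrt(T)) = 0.15987427
d2 = d1 - sigma*sqrt(T) = -0.15125272
exp(-rT) = 0.98757780
N(d1) = 0.56350994; N(d2) = 0.43988818
C = S_0' * N(d1) - K * exp(-rT) * N(d2) = 10.46259614 * 0.56350994 - 10.5800 * 0.98757780 * 0.43988818 = 1.2996

Answer: Price = 1.2996


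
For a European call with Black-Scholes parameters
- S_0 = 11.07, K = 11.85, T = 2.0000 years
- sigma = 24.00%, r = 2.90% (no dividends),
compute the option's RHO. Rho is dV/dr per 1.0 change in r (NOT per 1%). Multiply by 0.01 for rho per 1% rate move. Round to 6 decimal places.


Answer: Rho = 9.414624

Derivation:
d1 = 0.1399802701; d2 = -0.1994309849
phi(d1) = 0.3950528320; exp(-qT) = 1.0000000000; exp(-rT) = 0.9436499474
N(d2) = 0.4209628124
Rho = K*T*exp(-rT)*N(d2) = 11.8500 * 2.0000 * 0.9436499474 * 0.4209628124 = 9.414624


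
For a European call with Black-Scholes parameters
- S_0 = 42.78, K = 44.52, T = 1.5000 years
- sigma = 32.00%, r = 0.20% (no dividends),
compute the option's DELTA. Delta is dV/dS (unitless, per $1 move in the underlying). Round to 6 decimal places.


d1 = 0.1018890193; d2 = -0.2900293395
phi(d1) = 0.3968768613; exp(-qT) = 1.0000000000; exp(-rT) = 0.9970044955
N(d1) = 0.5405776171
Delta = exp(-qT) * N(d1) = 1.0000000000 * 0.5405776171 = 0.540578

Answer: Delta = 0.540578


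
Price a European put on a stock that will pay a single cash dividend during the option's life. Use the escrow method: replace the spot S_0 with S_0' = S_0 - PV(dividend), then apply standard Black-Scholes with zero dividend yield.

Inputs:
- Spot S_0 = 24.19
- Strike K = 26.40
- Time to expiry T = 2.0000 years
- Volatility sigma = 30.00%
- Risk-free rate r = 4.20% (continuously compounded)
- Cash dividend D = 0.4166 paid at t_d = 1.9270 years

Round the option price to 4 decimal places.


PV(D) = D * exp(-r * t_d) = 0.4166 * 0.92225456 = 0.38421125
S_0' = S_0 - PV(D) = 24.1900 - 0.38421125 = 23.80578875
d1 = (ln(S_0'/K) + (r + sigma^2/2)*T) / (sigma*sqrt(T)) = 0.16632275
d2 = d1 - sigma*sqrt(T) = -0.25794132
exp(-rT) = 0.91943126
N(-d1) = 0.43395148; N(-d2) = 0.60177390
P = K * exp(-rT) * N(-d2) - S_0' * N(-d1) = 26.4000 * 0.91943126 * 0.60177390 - 23.80578875 * 0.43395148 = 4.2763

Answer: Price = 4.2763


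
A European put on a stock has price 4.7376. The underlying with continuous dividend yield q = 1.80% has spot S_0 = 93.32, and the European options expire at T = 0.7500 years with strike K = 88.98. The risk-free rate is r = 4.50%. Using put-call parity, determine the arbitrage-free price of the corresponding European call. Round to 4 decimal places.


Put-call parity: C - P = S_0 * exp(-qT) - K * exp(-rT).
S_0 * exp(-qT) = 93.3200 * 0.98659072 = 92.06864565
K * exp(-rT) = 88.9800 * 0.96681318 = 86.02703655
C = P + S*exp(-qT) - K*exp(-rT)
C = 4.7376 + 92.06864565 - 86.02703655 = 10.7792

Answer: Call price = 10.7792


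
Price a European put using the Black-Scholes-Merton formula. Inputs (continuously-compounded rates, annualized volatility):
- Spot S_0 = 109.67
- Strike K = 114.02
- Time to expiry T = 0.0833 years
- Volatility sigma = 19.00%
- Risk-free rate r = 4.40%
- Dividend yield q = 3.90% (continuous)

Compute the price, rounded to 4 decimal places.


Answer: Price = 5.1589

Derivation:
d1 = (ln(S/K) + (r - q + 0.5*sigma^2) * T) / (sigma * sqrt(T)) = -0.67432107
d2 = d1 - sigma * sqrt(T) = -0.72915837
exp(-rT) = 0.99634151; exp(-qT) = 0.99675657
P = K * exp(-rT) * N(-d2) - S_0 * exp(-qT) * N(-d1)
N(-d1) = 0.74994639; N(-d2) = 0.76704760
P = 114.0200 * 0.99634151 * 0.76704760 - 109.6700 * 0.99675657 * 0.74994639 = 5.1589


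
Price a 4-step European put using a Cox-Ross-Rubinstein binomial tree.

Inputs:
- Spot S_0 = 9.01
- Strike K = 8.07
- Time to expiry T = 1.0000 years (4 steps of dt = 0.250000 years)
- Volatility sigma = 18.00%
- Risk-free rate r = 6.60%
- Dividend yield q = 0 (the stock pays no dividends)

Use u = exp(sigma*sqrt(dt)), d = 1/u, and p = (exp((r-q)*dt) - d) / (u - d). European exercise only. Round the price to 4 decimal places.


Answer: Price = V(0,0) = 0.1496

Derivation:
dt = T/N = 0.250000
u = exp(sigma*sqrt(dt)) = 1.094174; d = 1/u = 0.913931
p = (exp((r-q)*dt) - d) / (u - d) = 0.569818
Discount per step: exp(-r*dt) = 0.983635
Stock lattice S(k, i) with i counting down-moves:
  k=0: S(0,0) = 9.0100
  k=1: S(1,0) = 9.8585; S(1,1) = 8.2345
  k=2: S(2,0) = 10.7869; S(2,1) = 9.0100; S(2,2) = 7.5258
  k=3: S(3,0) = 11.8028; S(3,1) = 9.8585; S(3,2) = 8.2345; S(3,3) = 6.8780
  k=4: S(4,0) = 12.9143; S(4,1) = 10.7869; S(4,2) = 9.0100; S(4,3) = 7.5258; S(4,4) = 6.2861
Terminal payoffs V(N, i) = max(K - S_T, 0):
  V(4,0) = 0.000000; V(4,1) = 0.000000; V(4,2) = 0.000000; V(4,3) = 0.544215; V(4,4) = 1.783936
Backward induction: V(k, i) = exp(-r*dt) * [p * V(k+1, i) + (1-p) * V(k+1, i+1)].
  V(3,0) = exp(-r*dt) * [p*0.000000 + (1-p)*0.000000] = 0.000000
  V(3,1) = exp(-r*dt) * [p*0.000000 + (1-p)*0.000000] = 0.000000
  V(3,2) = exp(-r*dt) * [p*0.000000 + (1-p)*0.544215] = 0.230281
  V(3,3) = exp(-r*dt) * [p*0.544215 + (1-p)*1.783936] = 1.059888
  V(2,0) = exp(-r*dt) * [p*0.000000 + (1-p)*0.000000] = 0.000000
  V(2,1) = exp(-r*dt) * [p*0.000000 + (1-p)*0.230281] = 0.097442
  V(2,2) = exp(-r*dt) * [p*0.230281 + (1-p)*1.059888] = 0.577555
  V(1,0) = exp(-r*dt) * [p*0.000000 + (1-p)*0.097442] = 0.041232
  V(1,1) = exp(-r*dt) * [p*0.097442 + (1-p)*0.577555] = 0.299003
  V(0,0) = exp(-r*dt) * [p*0.041232 + (1-p)*0.299003] = 0.149631


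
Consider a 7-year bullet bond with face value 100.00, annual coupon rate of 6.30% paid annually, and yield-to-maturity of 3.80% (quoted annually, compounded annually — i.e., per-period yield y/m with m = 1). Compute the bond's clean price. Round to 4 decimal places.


Answer: Price = 115.1167

Derivation:
Coupon per period c = face * coupon_rate / m = 6.300000
Periods per year m = 1; per-period yield y/m = 0.038000
Number of cashflows N = 7
Cashflows (t years, CF_t, discount factor 1/(1+y/m)^(m*t), PV):
  t = 1.0000: CF_t = 6.300000, DF = 0.963391, PV = 6.069364
  t = 2.0000: CF_t = 6.300000, DF = 0.928122, PV = 5.847172
  t = 3.0000: CF_t = 6.300000, DF = 0.894145, PV = 5.633113
  t = 4.0000: CF_t = 6.300000, DF = 0.861411, PV = 5.426891
  t = 5.0000: CF_t = 6.300000, DF = 0.829876, PV = 5.228219
  t = 6.0000: CF_t = 6.300000, DF = 0.799495, PV = 5.036820
  t = 7.0000: CF_t = 106.300000, DF = 0.770227, PV = 81.875090
Price P = sum_t PV_t = 115.116670


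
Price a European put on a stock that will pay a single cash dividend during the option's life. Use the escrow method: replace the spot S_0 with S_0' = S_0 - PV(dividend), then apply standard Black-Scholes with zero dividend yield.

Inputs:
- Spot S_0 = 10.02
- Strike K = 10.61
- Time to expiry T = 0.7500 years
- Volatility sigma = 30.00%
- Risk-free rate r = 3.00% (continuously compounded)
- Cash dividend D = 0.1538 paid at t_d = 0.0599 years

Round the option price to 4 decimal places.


PV(D) = D * exp(-r * t_d) = 0.1538 * 0.99820461 = 0.15352387
S_0' = S_0 - PV(D) = 10.0200 - 0.15352387 = 9.86647613
d1 = (ln(S_0'/K) + (r + sigma^2/2)*T) / (sigma*sqrt(T)) = -0.06313976
d2 = d1 - sigma*sqrt(T) = -0.32294738
exp(-rT) = 0.97775124
N(-d1) = 0.52517239; N(-d2) = 0.62663245
P = K * exp(-rT) * N(-d2) - S_0' * N(-d1) = 10.6100 * 0.97775124 * 0.62663245 - 9.86647613 * 0.52517239 = 1.3190

Answer: Price = 1.3190


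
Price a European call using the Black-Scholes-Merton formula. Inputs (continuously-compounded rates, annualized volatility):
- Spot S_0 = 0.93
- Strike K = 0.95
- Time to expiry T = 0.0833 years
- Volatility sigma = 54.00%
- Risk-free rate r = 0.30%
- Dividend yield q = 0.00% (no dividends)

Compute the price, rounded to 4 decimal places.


Answer: Price = 0.0490

Derivation:
d1 = (ln(S/K) + (r - q + 0.5*sigma^2) * T) / (sigma * sqrt(T)) = -0.05699176
d2 = d1 - sigma * sqrt(T) = -0.21284515
exp(-rT) = 0.99975013; exp(-qT) = 1.00000000
C = S_0 * exp(-qT) * N(d1) - K * exp(-rT) * N(d2)
N(d1) = 0.47727588; N(d2) = 0.41572387
C = 0.9300 * 1.00000000 * 0.47727588 - 0.9500 * 0.99975013 * 0.41572387 = 0.0490


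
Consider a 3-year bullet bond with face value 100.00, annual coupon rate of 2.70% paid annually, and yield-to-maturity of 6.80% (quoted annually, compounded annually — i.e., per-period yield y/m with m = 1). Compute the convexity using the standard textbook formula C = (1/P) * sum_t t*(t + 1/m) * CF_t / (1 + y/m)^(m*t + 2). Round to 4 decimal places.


Answer: Convexity = 10.1325

Derivation:
Coupon per period c = face * coupon_rate / m = 2.700000
Periods per year m = 1; per-period yield y/m = 0.068000
Number of cashflows N = 3
Cashflows (t years, CF_t, discount factor 1/(1+y/m)^(m*t), PV):
  t = 1.0000: CF_t = 2.700000, DF = 0.936330, PV = 2.528090
  t = 2.0000: CF_t = 2.700000, DF = 0.876713, PV = 2.367125
  t = 3.0000: CF_t = 102.700000, DF = 0.820892, PV = 84.305651
Price P = sum_t PV_t = 89.200866
Convexity numerator sum_t t*(t + 1/m) * CF_t / (1+y/m)^(m*t + 2):
  t = 1.0000: term = 4.432819
  t = 2.0000: term = 12.451739
  t = 3.0000: term = 886.942419
Convexity = (1/P) * sum = 903.826977 / 89.200866 = 10.132491


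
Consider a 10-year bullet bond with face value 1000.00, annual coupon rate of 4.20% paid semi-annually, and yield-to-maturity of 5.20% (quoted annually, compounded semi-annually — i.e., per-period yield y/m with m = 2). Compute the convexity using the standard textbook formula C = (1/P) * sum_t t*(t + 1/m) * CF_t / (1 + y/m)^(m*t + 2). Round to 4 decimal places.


Answer: Convexity = 76.0084

Derivation:
Coupon per period c = face * coupon_rate / m = 21.000000
Periods per year m = 2; per-period yield y/m = 0.026000
Number of cashflows N = 20
Cashflows (t years, CF_t, discount factor 1/(1+y/m)^(m*t), PV):
  t = 0.5000: CF_t = 21.000000, DF = 0.974659, PV = 20.467836
  t = 1.0000: CF_t = 21.000000, DF = 0.949960, PV = 19.949158
  t = 1.5000: CF_t = 21.000000, DF = 0.925887, PV = 19.443624
  t = 2.0000: CF_t = 21.000000, DF = 0.902424, PV = 18.950901
  t = 2.5000: CF_t = 21.000000, DF = 0.879555, PV = 18.470663
  t = 3.0000: CF_t = 21.000000, DF = 0.857266, PV = 18.002596
  t = 3.5000: CF_t = 21.000000, DF = 0.835542, PV = 17.546390
  t = 4.0000: CF_t = 21.000000, DF = 0.814369, PV = 17.101744
  t = 4.5000: CF_t = 21.000000, DF = 0.793732, PV = 16.668367
  t = 5.0000: CF_t = 21.000000, DF = 0.773618, PV = 16.245971
  t = 5.5000: CF_t = 21.000000, DF = 0.754013, PV = 15.834280
  t = 6.0000: CF_t = 21.000000, DF = 0.734906, PV = 15.433022
  t = 6.5000: CF_t = 21.000000, DF = 0.716282, PV = 15.041931
  t = 7.0000: CF_t = 21.000000, DF = 0.698131, PV = 14.660752
  t = 7.5000: CF_t = 21.000000, DF = 0.680440, PV = 14.289232
  t = 8.0000: CF_t = 21.000000, DF = 0.663197, PV = 13.927127
  t = 8.5000: CF_t = 21.000000, DF = 0.646390, PV = 13.574197
  t = 9.0000: CF_t = 21.000000, DF = 0.630010, PV = 13.230212
  t = 9.5000: CF_t = 21.000000, DF = 0.614045, PV = 12.894943
  t = 10.0000: CF_t = 1021.000000, DF = 0.598484, PV = 611.052502
Price P = sum_t PV_t = 922.785448
Convexity numerator sum_t t*(t + 1/m) * CF_t / (1+y/m)^(m*t + 2):
  t = 0.5000: term = 9.721812
  t = 1.0000: term = 28.426351
  t = 1.5000: term = 55.411990
  t = 2.0000: term = 90.012979
  t = 2.5000: term = 131.597922
  t = 3.0000: term = 179.568315
  t = 3.5000: term = 233.357135
  t = 4.0000: term = 292.427487
  t = 4.5000: term = 356.271305
  t = 5.0000: term = 424.408095
  t = 5.5000: term = 496.383737
  t = 6.0000: term = 571.769323
  t = 6.5000: term = 650.160049
  t = 7.0000: term = 731.174145
  t = 7.5000: term = 814.451846
  t = 8.0000: term = 899.654411
  t = 8.5000: term = 986.463170
  t = 9.0000: term = 1074.578616
  t = 9.5000: term = 1163.719532
  t = 10.0000: term = 60949.914971
Convexity = (1/P) * sum = 70139.473191 / 922.785448 = 76.008430


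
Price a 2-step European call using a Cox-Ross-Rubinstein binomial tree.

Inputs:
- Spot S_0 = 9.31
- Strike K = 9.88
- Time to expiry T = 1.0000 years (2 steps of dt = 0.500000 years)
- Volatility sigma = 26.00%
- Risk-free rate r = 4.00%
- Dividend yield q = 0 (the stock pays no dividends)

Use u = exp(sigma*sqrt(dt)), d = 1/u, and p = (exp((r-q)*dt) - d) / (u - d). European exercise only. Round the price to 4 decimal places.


dt = T/N = 0.500000
u = exp(sigma*sqrt(dt)) = 1.201833; d = 1/u = 0.832062
p = (exp((r-q)*dt) - d) / (u - d) = 0.508799
Discount per step: exp(-r*dt) = 0.980199
Stock lattice S(k, i) with i counting down-moves:
  k=0: S(0,0) = 9.3100
  k=1: S(1,0) = 11.1891; S(1,1) = 7.7465
  k=2: S(2,0) = 13.4474; S(2,1) = 9.3100; S(2,2) = 6.4456
Terminal payoffs V(N, i) = max(S_T - K, 0):
  V(2,0) = 3.567384; V(2,1) = 0.000000; V(2,2) = 0.000000
Backward induction: V(k, i) = exp(-r*dt) * [p * V(k+1, i) + (1-p) * V(k+1, i+1)].
  V(1,0) = exp(-r*dt) * [p*3.567384 + (1-p)*0.000000] = 1.779141
  V(1,1) = exp(-r*dt) * [p*0.000000 + (1-p)*0.000000] = 0.000000
  V(0,0) = exp(-r*dt) * [p*1.779141 + (1-p)*0.000000] = 0.887301

Answer: Price = V(0,0) = 0.8873


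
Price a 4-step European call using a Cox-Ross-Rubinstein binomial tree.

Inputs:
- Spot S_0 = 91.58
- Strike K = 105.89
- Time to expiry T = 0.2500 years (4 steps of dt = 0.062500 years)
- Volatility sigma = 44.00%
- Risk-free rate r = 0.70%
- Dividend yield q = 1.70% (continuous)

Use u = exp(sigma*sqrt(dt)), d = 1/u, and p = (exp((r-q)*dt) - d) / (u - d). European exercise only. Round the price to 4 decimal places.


Answer: Price = V(0,0) = 3.5688

Derivation:
dt = T/N = 0.062500
u = exp(sigma*sqrt(dt)) = 1.116278; d = 1/u = 0.895834
p = (exp((r-q)*dt) - d) / (u - d) = 0.469693
Discount per step: exp(-r*dt) = 0.999563
Stock lattice S(k, i) with i counting down-moves:
  k=0: S(0,0) = 91.5800
  k=1: S(1,0) = 102.2287; S(1,1) = 82.0405
  k=2: S(2,0) = 114.1157; S(2,1) = 91.5800; S(2,2) = 73.4947
  k=3: S(3,0) = 127.3849; S(3,1) = 102.2287; S(3,2) = 82.0405; S(3,3) = 65.8390
  k=4: S(4,0) = 142.1969; S(4,1) = 114.1157; S(4,2) = 91.5800; S(4,3) = 73.4947; S(4,4) = 58.9809
Terminal payoffs V(N, i) = max(S_T - K, 0):
  V(4,0) = 36.306927; V(4,1) = 8.225707; V(4,2) = 0.000000; V(4,3) = 0.000000; V(4,4) = 0.000000
Backward induction: V(k, i) = exp(-r*dt) * [p * V(k+1, i) + (1-p) * V(k+1, i+1)].
  V(3,0) = exp(-r*dt) * [p*36.306927 + (1-p)*8.225707] = 21.405903
  V(3,1) = exp(-r*dt) * [p*8.225707 + (1-p)*0.000000] = 3.861870
  V(3,2) = exp(-r*dt) * [p*0.000000 + (1-p)*0.000000] = 0.000000
  V(3,3) = exp(-r*dt) * [p*0.000000 + (1-p)*0.000000] = 0.000000
  V(2,0) = exp(-r*dt) * [p*21.405903 + (1-p)*3.861870] = 12.096893
  V(2,1) = exp(-r*dt) * [p*3.861870 + (1-p)*0.000000] = 1.813102
  V(2,2) = exp(-r*dt) * [p*0.000000 + (1-p)*0.000000] = 0.000000
  V(1,0) = exp(-r*dt) * [p*12.096893 + (1-p)*1.813102] = 6.640425
  V(1,1) = exp(-r*dt) * [p*1.813102 + (1-p)*0.000000] = 0.851229
  V(0,0) = exp(-r*dt) * [p*6.640425 + (1-p)*0.851229] = 3.568814


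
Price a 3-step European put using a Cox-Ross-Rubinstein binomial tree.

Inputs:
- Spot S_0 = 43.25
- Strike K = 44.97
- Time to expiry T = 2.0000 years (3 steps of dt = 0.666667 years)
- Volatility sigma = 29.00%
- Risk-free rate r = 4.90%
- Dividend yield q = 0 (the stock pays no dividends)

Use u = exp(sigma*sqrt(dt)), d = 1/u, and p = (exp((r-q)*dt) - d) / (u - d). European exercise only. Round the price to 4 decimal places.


dt = T/N = 0.666667
u = exp(sigma*sqrt(dt)) = 1.267167; d = 1/u = 0.789162
p = (exp((r-q)*dt) - d) / (u - d) = 0.510547
Discount per step: exp(-r*dt) = 0.967861
Stock lattice S(k, i) with i counting down-moves:
  k=0: S(0,0) = 43.2500
  k=1: S(1,0) = 54.8050; S(1,1) = 34.1312
  k=2: S(2,0) = 69.4471; S(2,1) = 43.2500; S(2,2) = 26.9351
  k=3: S(3,0) = 88.0011; S(3,1) = 54.8050; S(3,2) = 34.1312; S(3,3) = 21.2561
Terminal payoffs V(N, i) = max(K - S_T, 0):
  V(3,0) = 0.000000; V(3,1) = 0.000000; V(3,2) = 10.838756; V(3,3) = 23.713872
Backward induction: V(k, i) = exp(-r*dt) * [p * V(k+1, i) + (1-p) * V(k+1, i+1)].
  V(2,0) = exp(-r*dt) * [p*0.000000 + (1-p)*0.000000] = 0.000000
  V(2,1) = exp(-r*dt) * [p*0.000000 + (1-p)*10.838756] = 5.134563
  V(2,2) = exp(-r*dt) * [p*10.838756 + (1-p)*23.713872] = 16.589643
  V(1,0) = exp(-r*dt) * [p*0.000000 + (1-p)*5.134563] = 2.432358
  V(1,1) = exp(-r*dt) * [p*5.134563 + (1-p)*16.589643] = 10.396073
  V(0,0) = exp(-r*dt) * [p*2.432358 + (1-p)*10.396073] = 6.126776

Answer: Price = V(0,0) = 6.1268


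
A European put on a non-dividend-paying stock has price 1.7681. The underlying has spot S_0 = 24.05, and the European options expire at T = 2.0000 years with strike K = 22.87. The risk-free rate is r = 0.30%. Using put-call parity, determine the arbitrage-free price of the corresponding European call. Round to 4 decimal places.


Answer: Call price = 3.0849

Derivation:
Put-call parity: C - P = S_0 * exp(-qT) - K * exp(-rT).
S_0 * exp(-qT) = 24.0500 * 1.00000000 = 24.05000000
K * exp(-rT) = 22.8700 * 0.99401796 = 22.73319084
C = P + S*exp(-qT) - K*exp(-rT)
C = 1.7681 + 24.05000000 - 22.73319084 = 3.0849


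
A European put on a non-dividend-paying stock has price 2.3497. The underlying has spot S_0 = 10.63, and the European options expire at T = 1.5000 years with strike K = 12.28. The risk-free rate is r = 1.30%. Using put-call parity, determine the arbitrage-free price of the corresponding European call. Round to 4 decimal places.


Answer: Call price = 0.9368

Derivation:
Put-call parity: C - P = S_0 * exp(-qT) - K * exp(-rT).
S_0 * exp(-qT) = 10.6300 * 1.00000000 = 10.63000000
K * exp(-rT) = 12.2800 * 0.98068890 = 12.04285963
C = P + S*exp(-qT) - K*exp(-rT)
C = 2.3497 + 10.63000000 - 12.04285963 = 0.9368


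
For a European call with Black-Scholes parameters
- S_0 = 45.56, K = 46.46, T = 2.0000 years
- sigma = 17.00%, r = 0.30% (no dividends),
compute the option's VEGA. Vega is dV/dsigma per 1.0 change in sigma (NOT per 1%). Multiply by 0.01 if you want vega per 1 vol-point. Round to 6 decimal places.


Answer: Vega = 25.652217

Derivation:
d1 = 0.0637993800; d2 = -0.1766169256
phi(d1) = 0.3981311865; exp(-qT) = 1.0000000000; exp(-rT) = 0.9940179641
Vega = S * exp(-qT) * phi(d1) * sqrt(T) = 45.5600 * 1.0000000000 * 0.3981311865 * 1.4142135624 = 25.652217


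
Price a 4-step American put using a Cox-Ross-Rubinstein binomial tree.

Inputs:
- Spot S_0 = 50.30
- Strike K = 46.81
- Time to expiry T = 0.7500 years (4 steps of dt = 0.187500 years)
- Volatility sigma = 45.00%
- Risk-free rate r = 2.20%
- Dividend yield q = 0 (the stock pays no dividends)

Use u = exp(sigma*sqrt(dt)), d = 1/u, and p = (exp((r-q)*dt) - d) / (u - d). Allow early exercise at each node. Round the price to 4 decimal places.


Answer: Price = V(0,0) = 5.5939

Derivation:
dt = T/N = 0.187500
u = exp(sigma*sqrt(dt)) = 1.215136; d = 1/u = 0.822953
p = (exp((r-q)*dt) - d) / (u - d) = 0.461979
Discount per step: exp(-r*dt) = 0.995883
Stock lattice S(k, i) with i counting down-moves:
  k=0: S(0,0) = 50.3000
  k=1: S(1,0) = 61.1213; S(1,1) = 41.3946
  k=2: S(2,0) = 74.2707; S(2,1) = 50.3000; S(2,2) = 34.0658
  k=3: S(3,0) = 90.2490; S(3,1) = 61.1213; S(3,2) = 41.3946; S(3,3) = 28.0346
  k=4: S(4,0) = 109.6647; S(4,1) = 74.2707; S(4,2) = 50.3000; S(4,3) = 34.0658; S(4,4) = 23.0711
Terminal payoffs V(N, i) = max(K - S_T, 0):
  V(4,0) = 0.000000; V(4,1) = 0.000000; V(4,2) = 0.000000; V(4,3) = 12.744210; V(4,4) = 23.738866
Backward induction: V(k, i) = exp(-r*dt) * [p * V(k+1, i) + (1-p) * V(k+1, i+1)]; then take max(V_cont, immediate exercise) for American.
  V(3,0) = exp(-r*dt) * [p*0.000000 + (1-p)*0.000000] = 0.000000; exercise = 0.000000; V(3,0) = max -> 0.000000
  V(3,1) = exp(-r*dt) * [p*0.000000 + (1-p)*0.000000] = 0.000000; exercise = 0.000000; V(3,1) = max -> 0.000000
  V(3,2) = exp(-r*dt) * [p*0.000000 + (1-p)*12.744210] = 6.828422; exercise = 5.415445; V(3,2) = max -> 6.828422
  V(3,3) = exp(-r*dt) * [p*12.744210 + (1-p)*23.738866] = 18.582749; exercise = 18.775443; V(3,3) = max -> 18.775443
  V(2,0) = exp(-r*dt) * [p*0.000000 + (1-p)*0.000000] = 0.000000; exercise = 0.000000; V(2,0) = max -> 0.000000
  V(2,1) = exp(-r*dt) * [p*0.000000 + (1-p)*6.828422] = 3.658708; exercise = 0.000000; V(2,1) = max -> 3.658708
  V(2,2) = exp(-r*dt) * [p*6.828422 + (1-p)*18.775443] = 13.201596; exercise = 12.744210; V(2,2) = max -> 13.201596
  V(1,0) = exp(-r*dt) * [p*0.000000 + (1-p)*3.658708] = 1.960357; exercise = 0.000000; V(1,0) = max -> 1.960357
  V(1,1) = exp(-r*dt) * [p*3.658708 + (1-p)*13.201596] = 8.756782; exercise = 5.415445; V(1,1) = max -> 8.756782
  V(0,0) = exp(-r*dt) * [p*1.960357 + (1-p)*8.756782] = 5.593851; exercise = 0.000000; V(0,0) = max -> 5.593851


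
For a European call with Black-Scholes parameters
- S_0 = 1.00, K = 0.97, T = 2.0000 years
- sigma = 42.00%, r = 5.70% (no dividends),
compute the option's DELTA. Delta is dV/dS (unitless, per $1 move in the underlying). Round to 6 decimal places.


d1 = 0.5401945748; d2 = -0.0537751214
phi(d1) = 0.3447817667; exp(-qT) = 1.0000000000; exp(-rT) = 0.8922579559
N(d1) = 0.7054685732
Delta = exp(-qT) * N(d1) = 1.0000000000 * 0.7054685732 = 0.705469

Answer: Delta = 0.705469


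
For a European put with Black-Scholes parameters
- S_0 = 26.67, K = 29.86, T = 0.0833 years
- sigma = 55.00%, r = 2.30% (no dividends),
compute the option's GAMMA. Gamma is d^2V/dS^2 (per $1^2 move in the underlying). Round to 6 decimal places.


Answer: Gamma = 0.077741

Derivation:
d1 = -0.6202954376; d2 = -0.7790350042
phi(d1) = 0.3291236549; exp(-qT) = 1.0000000000; exp(-rT) = 0.9980859342
Gamma = exp(-qT) * phi(d1) / (S * sigma * sqrt(T)) = 1.0000000000 * 0.3291236549 / (26.6700 * 0.5500 * 0.2886173938) = 0.077741


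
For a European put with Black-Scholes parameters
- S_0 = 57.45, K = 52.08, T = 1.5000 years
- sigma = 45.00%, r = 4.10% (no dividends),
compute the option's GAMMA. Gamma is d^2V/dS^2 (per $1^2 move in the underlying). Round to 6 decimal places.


Answer: Gamma = 0.010740

Derivation:
d1 = 0.5652134192; d2 = 0.0140782271
phi(d1) = 0.3400469312; exp(-qT) = 1.0000000000; exp(-rT) = 0.9403529457
Gamma = exp(-qT) * phi(d1) / (S * sigma * sqrt(T)) = 1.0000000000 * 0.3400469312 / (57.4500 * 0.4500 * 1.2247448714) = 0.010740
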